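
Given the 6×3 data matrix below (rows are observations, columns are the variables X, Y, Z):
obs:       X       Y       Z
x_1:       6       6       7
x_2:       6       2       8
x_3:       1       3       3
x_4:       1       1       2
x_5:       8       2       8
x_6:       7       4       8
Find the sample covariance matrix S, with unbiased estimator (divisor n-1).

Step 1 — column means:
  mean(X) = (6 + 6 + 1 + 1 + 8 + 7) / 6 = 29/6 = 4.8333
  mean(Y) = (6 + 2 + 3 + 1 + 2 + 4) / 6 = 18/6 = 3
  mean(Z) = (7 + 8 + 3 + 2 + 8 + 8) / 6 = 36/6 = 6

Step 2 — sample covariance S[i,j] = (1/(n-1)) · Σ_k (x_{k,i} - mean_i) · (x_{k,j} - mean_j), with n-1 = 5.
  S[X,X] = ((1.1667)·(1.1667) + (1.1667)·(1.1667) + (-3.8333)·(-3.8333) + (-3.8333)·(-3.8333) + (3.1667)·(3.1667) + (2.1667)·(2.1667)) / 5 = 46.8333/5 = 9.3667
  S[X,Y] = ((1.1667)·(3) + (1.1667)·(-1) + (-3.8333)·(0) + (-3.8333)·(-2) + (3.1667)·(-1) + (2.1667)·(1)) / 5 = 9/5 = 1.8
  S[X,Z] = ((1.1667)·(1) + (1.1667)·(2) + (-3.8333)·(-3) + (-3.8333)·(-4) + (3.1667)·(2) + (2.1667)·(2)) / 5 = 41/5 = 8.2
  S[Y,Y] = ((3)·(3) + (-1)·(-1) + (0)·(0) + (-2)·(-2) + (-1)·(-1) + (1)·(1)) / 5 = 16/5 = 3.2
  S[Y,Z] = ((3)·(1) + (-1)·(2) + (0)·(-3) + (-2)·(-4) + (-1)·(2) + (1)·(2)) / 5 = 9/5 = 1.8
  S[Z,Z] = ((1)·(1) + (2)·(2) + (-3)·(-3) + (-4)·(-4) + (2)·(2) + (2)·(2)) / 5 = 38/5 = 7.6

S is symmetric (S[j,i] = S[i,j]). Assembling:

S = [[9.3667, 1.8, 8.2],
 [1.8, 3.2, 1.8],
 [8.2, 1.8, 7.6]]


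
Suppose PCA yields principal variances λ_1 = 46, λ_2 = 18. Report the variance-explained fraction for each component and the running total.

Step 1 — total variance = trace(Sigma) = Σ λ_i = 46 + 18 = 64.

Step 2 — fraction explained by component i = λ_i / Σ λ:
  PC1: 46/64 = 0.7188
  PC2: 18/64 = 0.2812

Step 3 — cumulative fraction after k components = (λ_1 + ... + λ_k) / Σ λ:
  k = 1: 46/64 = 0.7188
  k = 2: (46 + 18)/64 = 64/64 = 1

Summary (fraction, with percent):

explained: PC1 0.7188 (71.88%), PC2 0.2812 (28.12%);  cumulative: 0.7188, 1


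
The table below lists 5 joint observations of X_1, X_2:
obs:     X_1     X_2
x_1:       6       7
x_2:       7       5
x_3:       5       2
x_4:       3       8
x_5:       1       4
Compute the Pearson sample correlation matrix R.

Step 1 — column means:
  mean(X_1) = (6 + 7 + 5 + 3 + 1) / 5 = 22/5 = 4.4
  mean(X_2) = (7 + 5 + 2 + 8 + 4) / 5 = 26/5 = 5.2

Step 2 — sample variances and covariances s[i,j] = (1/(n-1)) · Σ_k (x_{k,i} - mean_i) · (x_{k,j} - mean_j), with n-1 = 4:
  s[X_1,X_1] = ((1.6)·(1.6) + (2.6)·(2.6) + (0.6)·(0.6) + (-1.4)·(-1.4) + (-3.4)·(-3.4)) / 4 = 23.2/4 = 5.8
  s[X_1,X_2] = ((1.6)·(1.8) + (2.6)·(-0.2) + (0.6)·(-3.2) + (-1.4)·(2.8) + (-3.4)·(-1.2)) / 4 = 0.6/4 = 0.15
  s[X_2,X_2] = ((1.8)·(1.8) + (-0.2)·(-0.2) + (-3.2)·(-3.2) + (2.8)·(2.8) + (-1.2)·(-1.2)) / 4 = 22.8/4 = 5.7
  Sample standard deviations s_i = √(s[i,i]):
  s(X_1) = √(5.8) = 2.4083
  s(X_2) = √(5.7) = 2.3875

Step 3 — r_{ij} = s_{ij} / (s_i · s_j):
  r[X_1,X_1] = 1 (diagonal).
  r[X_1,X_2] = 0.15 / (2.4083 · 2.3875) = 0.15 / 5.7498 = 0.0261
  r[X_2,X_2] = 1 (diagonal).

R is symmetric with unit diagonal. Assembling:

R = [[1, 0.0261],
 [0.0261, 1]]


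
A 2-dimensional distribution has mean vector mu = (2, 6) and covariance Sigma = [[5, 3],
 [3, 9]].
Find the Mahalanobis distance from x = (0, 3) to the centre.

Step 1 — centre the observation: (x - mu) = (-2, -3).

Step 2 — invert Sigma. det(Sigma) = 5·9 - (3)² = 36.
  Sigma^{-1} = (1/det) · [[d, -b], [-b, a]] = [[0.25, -0.0833],
 [-0.0833, 0.1389]].

Step 3 — form the quadratic (x - mu)^T · Sigma^{-1} · (x - mu):
  Sigma^{-1} · (x - mu) = (-0.25, -0.25).
  (x - mu)^T · [Sigma^{-1} · (x - mu)] = (-2)·(-0.25) + (-3)·(-0.25) = 1.25.

Step 4 — take square root: d = √(1.25) ≈ 1.118.

d(x, mu) = √(1.25) ≈ 1.118


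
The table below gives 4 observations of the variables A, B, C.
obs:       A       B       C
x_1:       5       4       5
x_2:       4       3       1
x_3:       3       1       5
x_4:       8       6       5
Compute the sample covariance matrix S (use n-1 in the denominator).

Step 1 — column means:
  mean(A) = (5 + 4 + 3 + 8) / 4 = 20/4 = 5
  mean(B) = (4 + 3 + 1 + 6) / 4 = 14/4 = 3.5
  mean(C) = (5 + 1 + 5 + 5) / 4 = 16/4 = 4

Step 2 — sample covariance S[i,j] = (1/(n-1)) · Σ_k (x_{k,i} - mean_i) · (x_{k,j} - mean_j), with n-1 = 3.
  S[A,A] = ((0)·(0) + (-1)·(-1) + (-2)·(-2) + (3)·(3)) / 3 = 14/3 = 4.6667
  S[A,B] = ((0)·(0.5) + (-1)·(-0.5) + (-2)·(-2.5) + (3)·(2.5)) / 3 = 13/3 = 4.3333
  S[A,C] = ((0)·(1) + (-1)·(-3) + (-2)·(1) + (3)·(1)) / 3 = 4/3 = 1.3333
  S[B,B] = ((0.5)·(0.5) + (-0.5)·(-0.5) + (-2.5)·(-2.5) + (2.5)·(2.5)) / 3 = 13/3 = 4.3333
  S[B,C] = ((0.5)·(1) + (-0.5)·(-3) + (-2.5)·(1) + (2.5)·(1)) / 3 = 2/3 = 0.6667
  S[C,C] = ((1)·(1) + (-3)·(-3) + (1)·(1) + (1)·(1)) / 3 = 12/3 = 4

S is symmetric (S[j,i] = S[i,j]). Assembling:

S = [[4.6667, 4.3333, 1.3333],
 [4.3333, 4.3333, 0.6667],
 [1.3333, 0.6667, 4]]


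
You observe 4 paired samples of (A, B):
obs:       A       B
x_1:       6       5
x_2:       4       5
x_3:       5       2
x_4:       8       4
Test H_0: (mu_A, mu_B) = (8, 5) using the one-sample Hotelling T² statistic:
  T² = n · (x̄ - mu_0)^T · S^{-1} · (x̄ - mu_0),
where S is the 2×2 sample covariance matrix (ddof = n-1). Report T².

Step 1 — sample mean vector:
  mean(A) = (6 + 4 + 5 + 8) / 4 = 23/4 = 5.75
  mean(B) = (5 + 5 + 2 + 4) / 4 = 16/4 = 4
  x̄ = (5.75, 4),  deviation x̄ - mu_0 = (5.75, 4) - (8, 5) = (-2.25, -1).

Step 2 — sample covariance matrix, S[i,j] = (1/(n-1)) · Σ_k (x_{k,i} - mean_i) · (x_{k,j} - mean_j), divisor n-1 = 3:
  S[A,A] = ((0.25)·(0.25) + (-1.75)·(-1.75) + (-0.75)·(-0.75) + (2.25)·(2.25)) / 3 = 8.75/3 = 2.9167
  S[A,B] = ((0.25)·(1) + (-1.75)·(1) + (-0.75)·(-2) + (2.25)·(0)) / 3 = 0/3 = 0
  S[B,B] = ((1)·(1) + (1)·(1) + (-2)·(-2) + (0)·(0)) / 3 = 6/3 = 2
  S = [[2.9167, 0],
 [0, 2]].

Step 3 — invert S. det(S) = 2.9167·2 - (0)² = 5.8333.
  S^{-1} = (1/det) · [[d, -b], [-b, a]] = [[0.3429, 0],
 [0, 0.5]].

Step 4 — quadratic form (x̄ - mu_0)^T · S^{-1} · (x̄ - mu_0):
  S^{-1} · (x̄ - mu_0) = (-0.7714, -0.5),
  (x̄ - mu_0)^T · [...] = (-2.25)·(-0.7714) + (-1)·(-0.5) = 2.2357.

Step 5 — scale by n: T² = 4 · 2.2357 = 8.9429.

T² ≈ 8.9429


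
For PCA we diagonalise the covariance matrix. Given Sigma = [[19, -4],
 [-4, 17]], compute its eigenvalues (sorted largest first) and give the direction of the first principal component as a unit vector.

Step 1 — characteristic polynomial of 2×2 Sigma:
  det(Sigma - λI) = λ² - trace · λ + det = 0.
  trace = 19 + 17 = 36, det = 19·17 - (-4)² = 307.
Step 2 — discriminant:
  Δ = trace² - 4·det = 1296 - 1228 = 68.
Step 3 — eigenvalues:
  λ = (trace ± √Δ)/2 = (36 ± 8.2462)/2,
  λ_1 = 22.1231,  λ_2 = 13.8769.

Step 4 — unit eigenvector for λ_1: solve (Sigma - λ_1 I)v = 0. First row:
  (19 - 22.1231)·v_x + (-4)·v_y = 0, i.e. (-3.1231)·v_x + (-4)·v_y = 0,
  so v ∝ (b, λ_1 - a) = (-4, 3.1231); multiply by -1 so the first entry is positive: u = (4, -3.1231).
  ||u|| = √((4)² + (-3.1231)²) = √(25.7538) ≈ 5.0748,
  v_1 = u/||u|| ≈ (0.7882, -0.6154) (||v_1|| = 1).

λ_1 = 22.1231,  λ_2 = 13.8769;  v_1 ≈ (0.7882, -0.6154)


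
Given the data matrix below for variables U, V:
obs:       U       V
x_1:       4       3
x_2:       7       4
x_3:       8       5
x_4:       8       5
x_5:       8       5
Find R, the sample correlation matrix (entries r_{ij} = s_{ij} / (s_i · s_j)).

Step 1 — column means:
  mean(U) = (4 + 7 + 8 + 8 + 8) / 5 = 35/5 = 7
  mean(V) = (3 + 4 + 5 + 5 + 5) / 5 = 22/5 = 4.4

Step 2 — sample variances and covariances s[i,j] = (1/(n-1)) · Σ_k (x_{k,i} - mean_i) · (x_{k,j} - mean_j), with n-1 = 4:
  s[U,U] = ((-3)·(-3) + (0)·(0) + (1)·(1) + (1)·(1) + (1)·(1)) / 4 = 12/4 = 3
  s[U,V] = ((-3)·(-1.4) + (0)·(-0.4) + (1)·(0.6) + (1)·(0.6) + (1)·(0.6)) / 4 = 6/4 = 1.5
  s[V,V] = ((-1.4)·(-1.4) + (-0.4)·(-0.4) + (0.6)·(0.6) + (0.6)·(0.6) + (0.6)·(0.6)) / 4 = 3.2/4 = 0.8
  Sample standard deviations s_i = √(s[i,i]):
  s(U) = √(3) = 1.7321
  s(V) = √(0.8) = 0.8944

Step 3 — r_{ij} = s_{ij} / (s_i · s_j):
  r[U,U] = 1 (diagonal).
  r[U,V] = 1.5 / (1.7321 · 0.8944) = 1.5 / 1.5492 = 0.9682
  r[V,V] = 1 (diagonal).

R is symmetric with unit diagonal. Assembling:

R = [[1, 0.9682],
 [0.9682, 1]]


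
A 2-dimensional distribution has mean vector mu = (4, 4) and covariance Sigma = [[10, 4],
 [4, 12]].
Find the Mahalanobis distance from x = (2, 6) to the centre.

Step 1 — centre the observation: (x - mu) = (-2, 2).

Step 2 — invert Sigma. det(Sigma) = 10·12 - (4)² = 104.
  Sigma^{-1} = (1/det) · [[d, -b], [-b, a]] = [[0.1154, -0.0385],
 [-0.0385, 0.0962]].

Step 3 — form the quadratic (x - mu)^T · Sigma^{-1} · (x - mu):
  Sigma^{-1} · (x - mu) = (-0.3077, 0.2692).
  (x - mu)^T · [Sigma^{-1} · (x - mu)] = (-2)·(-0.3077) + (2)·(0.2692) = 1.1538.

Step 4 — take square root: d = √(1.1538) ≈ 1.0742.

d(x, mu) = √(1.1538) ≈ 1.0742


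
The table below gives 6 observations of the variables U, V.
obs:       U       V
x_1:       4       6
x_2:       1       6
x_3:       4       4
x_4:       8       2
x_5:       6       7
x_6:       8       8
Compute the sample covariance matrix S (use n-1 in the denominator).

Step 1 — column means:
  mean(U) = (4 + 1 + 4 + 8 + 6 + 8) / 6 = 31/6 = 5.1667
  mean(V) = (6 + 6 + 4 + 2 + 7 + 8) / 6 = 33/6 = 5.5

Step 2 — sample covariance S[i,j] = (1/(n-1)) · Σ_k (x_{k,i} - mean_i) · (x_{k,j} - mean_j), with n-1 = 5.
  S[U,U] = ((-1.1667)·(-1.1667) + (-4.1667)·(-4.1667) + (-1.1667)·(-1.1667) + (2.8333)·(2.8333) + (0.8333)·(0.8333) + (2.8333)·(2.8333)) / 5 = 36.8333/5 = 7.3667
  S[U,V] = ((-1.1667)·(0.5) + (-4.1667)·(0.5) + (-1.1667)·(-1.5) + (2.8333)·(-3.5) + (0.8333)·(1.5) + (2.8333)·(2.5)) / 5 = -2.5/5 = -0.5
  S[V,V] = ((0.5)·(0.5) + (0.5)·(0.5) + (-1.5)·(-1.5) + (-3.5)·(-3.5) + (1.5)·(1.5) + (2.5)·(2.5)) / 5 = 23.5/5 = 4.7

S is symmetric (S[j,i] = S[i,j]). Assembling:

S = [[7.3667, -0.5],
 [-0.5, 4.7]]


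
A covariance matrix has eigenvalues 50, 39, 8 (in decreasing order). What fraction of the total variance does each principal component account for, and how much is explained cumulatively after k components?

Step 1 — total variance = trace(Sigma) = Σ λ_i = 50 + 39 + 8 = 97.

Step 2 — fraction explained by component i = λ_i / Σ λ:
  PC1: 50/97 = 0.5155
  PC2: 39/97 = 0.4021
  PC3: 8/97 = 0.0825

Step 3 — cumulative fraction after k components = (λ_1 + ... + λ_k) / Σ λ:
  k = 1: 50/97 = 0.5155
  k = 2: (50 + 39)/97 = 89/97 = 0.9175
  k = 3: (50 + 39 + 8)/97 = 97/97 = 1

Summary (fraction, with percent):

explained: PC1 0.5155 (51.55%), PC2 0.4021 (40.21%), PC3 0.0825 (8.25%);  cumulative: 0.5155, 0.9175, 1


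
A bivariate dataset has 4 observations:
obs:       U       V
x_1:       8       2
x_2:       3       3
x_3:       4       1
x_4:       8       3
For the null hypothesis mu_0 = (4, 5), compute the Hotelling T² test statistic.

Step 1 — sample mean vector:
  mean(U) = (8 + 3 + 4 + 8) / 4 = 23/4 = 5.75
  mean(V) = (2 + 3 + 1 + 3) / 4 = 9/4 = 2.25
  x̄ = (5.75, 2.25),  deviation x̄ - mu_0 = (5.75, 2.25) - (4, 5) = (1.75, -2.75).

Step 2 — sample covariance matrix, S[i,j] = (1/(n-1)) · Σ_k (x_{k,i} - mean_i) · (x_{k,j} - mean_j), divisor n-1 = 3:
  S[U,U] = ((2.25)·(2.25) + (-2.75)·(-2.75) + (-1.75)·(-1.75) + (2.25)·(2.25)) / 3 = 20.75/3 = 6.9167
  S[U,V] = ((2.25)·(-0.25) + (-2.75)·(0.75) + (-1.75)·(-1.25) + (2.25)·(0.75)) / 3 = 1.25/3 = 0.4167
  S[V,V] = ((-0.25)·(-0.25) + (0.75)·(0.75) + (-1.25)·(-1.25) + (0.75)·(0.75)) / 3 = 2.75/3 = 0.9167
  S = [[6.9167, 0.4167],
 [0.4167, 0.9167]].

Step 3 — invert S. det(S) = 6.9167·0.9167 - (0.4167)² = 6.1667.
  S^{-1} = (1/det) · [[d, -b], [-b, a]] = [[0.1486, -0.0676],
 [-0.0676, 1.1216]].

Step 4 — quadratic form (x̄ - mu_0)^T · S^{-1} · (x̄ - mu_0):
  S^{-1} · (x̄ - mu_0) = (0.4459, -3.2027),
  (x̄ - mu_0)^T · [...] = (1.75)·(0.4459) + (-2.75)·(-3.2027) = 9.5878.

Step 5 — scale by n: T² = 4 · 9.5878 = 38.3514.

T² ≈ 38.3514


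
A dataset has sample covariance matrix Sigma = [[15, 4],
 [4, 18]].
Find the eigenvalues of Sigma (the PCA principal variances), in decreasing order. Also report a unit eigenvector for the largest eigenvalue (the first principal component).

Step 1 — characteristic polynomial of 2×2 Sigma:
  det(Sigma - λI) = λ² - trace · λ + det = 0.
  trace = 15 + 18 = 33, det = 15·18 - (4)² = 254.
Step 2 — discriminant:
  Δ = trace² - 4·det = 1089 - 1016 = 73.
Step 3 — eigenvalues:
  λ = (trace ± √Δ)/2 = (33 ± 8.544)/2,
  λ_1 = 20.772,  λ_2 = 12.228.

Step 4 — unit eigenvector for λ_1: solve (Sigma - λ_1 I)v = 0. First row:
  (15 - 20.772)·v_x + (4)·v_y = 0, i.e. (-5.772)·v_x + (4)·v_y = 0,
  so v ∝ (b, λ_1 - a) = (4, 5.772) = u.
  ||u|| = √((4)² + (5.772)²) = √(49.316) ≈ 7.0225,
  v_1 = u/||u|| ≈ (0.5696, 0.8219) (||v_1|| = 1).

λ_1 = 20.772,  λ_2 = 12.228;  v_1 ≈ (0.5696, 0.8219)


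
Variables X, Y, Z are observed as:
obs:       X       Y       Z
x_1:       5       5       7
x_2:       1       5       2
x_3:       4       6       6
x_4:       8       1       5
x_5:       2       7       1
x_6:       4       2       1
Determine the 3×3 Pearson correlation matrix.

Step 1 — column means:
  mean(X) = (5 + 1 + 4 + 8 + 2 + 4) / 6 = 24/6 = 4
  mean(Y) = (5 + 5 + 6 + 1 + 7 + 2) / 6 = 26/6 = 4.3333
  mean(Z) = (7 + 2 + 6 + 5 + 1 + 1) / 6 = 22/6 = 3.6667

Step 2 — sample variances and covariances s[i,j] = (1/(n-1)) · Σ_k (x_{k,i} - mean_i) · (x_{k,j} - mean_j), with n-1 = 5:
  s[X,X] = ((1)·(1) + (-3)·(-3) + (0)·(0) + (4)·(4) + (-2)·(-2) + (0)·(0)) / 5 = 30/5 = 6
  s[X,Y] = ((1)·(0.6667) + (-3)·(0.6667) + (0)·(1.6667) + (4)·(-3.3333) + (-2)·(2.6667) + (0)·(-2.3333)) / 5 = -20/5 = -4
  s[X,Z] = ((1)·(3.3333) + (-3)·(-1.6667) + (0)·(2.3333) + (4)·(1.3333) + (-2)·(-2.6667) + (0)·(-2.6667)) / 5 = 19/5 = 3.8
  s[Y,Y] = ((0.6667)·(0.6667) + (0.6667)·(0.6667) + (1.6667)·(1.6667) + (-3.3333)·(-3.3333) + (2.6667)·(2.6667) + (-2.3333)·(-2.3333)) / 5 = 27.3333/5 = 5.4667
  s[Y,Z] = ((0.6667)·(3.3333) + (0.6667)·(-1.6667) + (1.6667)·(2.3333) + (-3.3333)·(1.3333) + (2.6667)·(-2.6667) + (-2.3333)·(-2.6667)) / 5 = -0.3333/5 = -0.0667
  s[Z,Z] = ((3.3333)·(3.3333) + (-1.6667)·(-1.6667) + (2.3333)·(2.3333) + (1.3333)·(1.3333) + (-2.6667)·(-2.6667) + (-2.6667)·(-2.6667)) / 5 = 35.3333/5 = 7.0667
  Sample standard deviations s_i = √(s[i,i]):
  s(X) = √(6) = 2.4495
  s(Y) = √(5.4667) = 2.3381
  s(Z) = √(7.0667) = 2.6583

Step 3 — r_{ij} = s_{ij} / (s_i · s_j):
  r[X,X] = 1 (diagonal).
  r[X,Y] = -4 / (2.4495 · 2.3381) = -4 / 5.7271 = -0.6984
  r[X,Z] = 3.8 / (2.4495 · 2.6583) = 3.8 / 6.5115 = 0.5836
  r[Y,Y] = 1 (diagonal).
  r[Y,Z] = -0.0667 / (2.3381 · 2.6583) = -0.0667 / 6.2154 = -0.0107
  r[Z,Z] = 1 (diagonal).

R is symmetric with unit diagonal. Assembling:

R = [[1, -0.6984, 0.5836],
 [-0.6984, 1, -0.0107],
 [0.5836, -0.0107, 1]]


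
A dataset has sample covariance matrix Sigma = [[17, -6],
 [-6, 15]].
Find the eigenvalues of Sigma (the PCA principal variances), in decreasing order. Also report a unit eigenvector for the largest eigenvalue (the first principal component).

Step 1 — characteristic polynomial of 2×2 Sigma:
  det(Sigma - λI) = λ² - trace · λ + det = 0.
  trace = 17 + 15 = 32, det = 17·15 - (-6)² = 219.
Step 2 — discriminant:
  Δ = trace² - 4·det = 1024 - 876 = 148.
Step 3 — eigenvalues:
  λ = (trace ± √Δ)/2 = (32 ± 12.1655)/2,
  λ_1 = 22.0828,  λ_2 = 9.9172.

Step 4 — unit eigenvector for λ_1: solve (Sigma - λ_1 I)v = 0. First row:
  (17 - 22.0828)·v_x + (-6)·v_y = 0, i.e. (-5.0828)·v_x + (-6)·v_y = 0,
  so v ∝ (b, λ_1 - a) = (-6, 5.0828); multiply by -1 so the first entry is positive: u = (6, -5.0828).
  ||u|| = √((6)² + (-5.0828)²) = √(61.8345) ≈ 7.8635,
  v_1 = u/||u|| ≈ (0.763, -0.6464) (||v_1|| = 1).

λ_1 = 22.0828,  λ_2 = 9.9172;  v_1 ≈ (0.763, -0.6464)


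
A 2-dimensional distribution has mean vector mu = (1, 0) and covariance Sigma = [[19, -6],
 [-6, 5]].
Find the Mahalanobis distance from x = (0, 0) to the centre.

Step 1 — centre the observation: (x - mu) = (-1, 0).

Step 2 — invert Sigma. det(Sigma) = 19·5 - (-6)² = 59.
  Sigma^{-1} = (1/det) · [[d, -b], [-b, a]] = [[0.0847, 0.1017],
 [0.1017, 0.322]].

Step 3 — form the quadratic (x - mu)^T · Sigma^{-1} · (x - mu):
  Sigma^{-1} · (x - mu) = (-0.0847, -0.1017).
  (x - mu)^T · [Sigma^{-1} · (x - mu)] = (-1)·(-0.0847) + (0)·(-0.1017) = 0.0847.

Step 4 — take square root: d = √(0.0847) ≈ 0.2911.

d(x, mu) = √(0.0847) ≈ 0.2911


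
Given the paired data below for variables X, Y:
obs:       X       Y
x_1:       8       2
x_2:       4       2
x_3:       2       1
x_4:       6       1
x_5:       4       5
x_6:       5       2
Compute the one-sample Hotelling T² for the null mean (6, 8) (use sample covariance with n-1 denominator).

Step 1 — sample mean vector:
  mean(X) = (8 + 4 + 2 + 6 + 4 + 5) / 6 = 29/6 = 4.8333
  mean(Y) = (2 + 2 + 1 + 1 + 5 + 2) / 6 = 13/6 = 2.1667
  x̄ = (4.8333, 2.1667),  deviation x̄ - mu_0 = (4.8333, 2.1667) - (6, 8) = (-1.1667, -5.8333).

Step 2 — sample covariance matrix, S[i,j] = (1/(n-1)) · Σ_k (x_{k,i} - mean_i) · (x_{k,j} - mean_j), divisor n-1 = 5:
  S[X,X] = ((3.1667)·(3.1667) + (-0.8333)·(-0.8333) + (-2.8333)·(-2.8333) + (1.1667)·(1.1667) + (-0.8333)·(-0.8333) + (0.1667)·(0.1667)) / 5 = 20.8333/5 = 4.1667
  S[X,Y] = ((3.1667)·(-0.1667) + (-0.8333)·(-0.1667) + (-2.8333)·(-1.1667) + (1.1667)·(-1.1667) + (-0.8333)·(2.8333) + (0.1667)·(-0.1667)) / 5 = -0.8333/5 = -0.1667
  S[Y,Y] = ((-0.1667)·(-0.1667) + (-0.1667)·(-0.1667) + (-1.1667)·(-1.1667) + (-1.1667)·(-1.1667) + (2.8333)·(2.8333) + (-0.1667)·(-0.1667)) / 5 = 10.8333/5 = 2.1667
  S = [[4.1667, -0.1667],
 [-0.1667, 2.1667]].

Step 3 — invert S. det(S) = 4.1667·2.1667 - (-0.1667)² = 9.
  S^{-1} = (1/det) · [[d, -b], [-b, a]] = [[0.2407, 0.0185],
 [0.0185, 0.463]].

Step 4 — quadratic form (x̄ - mu_0)^T · S^{-1} · (x̄ - mu_0):
  S^{-1} · (x̄ - mu_0) = (-0.3889, -2.7222),
  (x̄ - mu_0)^T · [...] = (-1.1667)·(-0.3889) + (-5.8333)·(-2.7222) = 16.3333.

Step 5 — scale by n: T² = 6 · 16.3333 = 98.

T² ≈ 98


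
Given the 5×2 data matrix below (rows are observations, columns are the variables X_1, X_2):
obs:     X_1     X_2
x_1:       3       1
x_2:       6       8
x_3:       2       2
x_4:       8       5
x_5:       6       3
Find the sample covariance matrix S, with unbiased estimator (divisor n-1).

Step 1 — column means:
  mean(X_1) = (3 + 6 + 2 + 8 + 6) / 5 = 25/5 = 5
  mean(X_2) = (1 + 8 + 2 + 5 + 3) / 5 = 19/5 = 3.8

Step 2 — sample covariance S[i,j] = (1/(n-1)) · Σ_k (x_{k,i} - mean_i) · (x_{k,j} - mean_j), with n-1 = 4.
  S[X_1,X_1] = ((-2)·(-2) + (1)·(1) + (-3)·(-3) + (3)·(3) + (1)·(1)) / 4 = 24/4 = 6
  S[X_1,X_2] = ((-2)·(-2.8) + (1)·(4.2) + (-3)·(-1.8) + (3)·(1.2) + (1)·(-0.8)) / 4 = 18/4 = 4.5
  S[X_2,X_2] = ((-2.8)·(-2.8) + (4.2)·(4.2) + (-1.8)·(-1.8) + (1.2)·(1.2) + (-0.8)·(-0.8)) / 4 = 30.8/4 = 7.7

S is symmetric (S[j,i] = S[i,j]). Assembling:

S = [[6, 4.5],
 [4.5, 7.7]]


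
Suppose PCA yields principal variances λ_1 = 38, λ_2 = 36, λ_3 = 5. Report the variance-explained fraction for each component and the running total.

Step 1 — total variance = trace(Sigma) = Σ λ_i = 38 + 36 + 5 = 79.

Step 2 — fraction explained by component i = λ_i / Σ λ:
  PC1: 38/79 = 0.481
  PC2: 36/79 = 0.4557
  PC3: 5/79 = 0.0633

Step 3 — cumulative fraction after k components = (λ_1 + ... + λ_k) / Σ λ:
  k = 1: 38/79 = 0.481
  k = 2: (38 + 36)/79 = 74/79 = 0.9367
  k = 3: (38 + 36 + 5)/79 = 79/79 = 1

Summary (fraction, with percent):

explained: PC1 0.481 (48.1%), PC2 0.4557 (45.57%), PC3 0.0633 (6.33%);  cumulative: 0.481, 0.9367, 1


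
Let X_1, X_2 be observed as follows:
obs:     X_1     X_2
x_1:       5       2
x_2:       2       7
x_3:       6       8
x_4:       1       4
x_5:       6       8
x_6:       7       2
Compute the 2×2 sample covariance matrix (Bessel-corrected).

Step 1 — column means:
  mean(X_1) = (5 + 2 + 6 + 1 + 6 + 7) / 6 = 27/6 = 4.5
  mean(X_2) = (2 + 7 + 8 + 4 + 8 + 2) / 6 = 31/6 = 5.1667

Step 2 — sample covariance S[i,j] = (1/(n-1)) · Σ_k (x_{k,i} - mean_i) · (x_{k,j} - mean_j), with n-1 = 5.
  S[X_1,X_1] = ((0.5)·(0.5) + (-2.5)·(-2.5) + (1.5)·(1.5) + (-3.5)·(-3.5) + (1.5)·(1.5) + (2.5)·(2.5)) / 5 = 29.5/5 = 5.9
  S[X_1,X_2] = ((0.5)·(-3.1667) + (-2.5)·(1.8333) + (1.5)·(2.8333) + (-3.5)·(-1.1667) + (1.5)·(2.8333) + (2.5)·(-3.1667)) / 5 = -1.5/5 = -0.3
  S[X_2,X_2] = ((-3.1667)·(-3.1667) + (1.8333)·(1.8333) + (2.8333)·(2.8333) + (-1.1667)·(-1.1667) + (2.8333)·(2.8333) + (-3.1667)·(-3.1667)) / 5 = 40.8333/5 = 8.1667

S is symmetric (S[j,i] = S[i,j]). Assembling:

S = [[5.9, -0.3],
 [-0.3, 8.1667]]


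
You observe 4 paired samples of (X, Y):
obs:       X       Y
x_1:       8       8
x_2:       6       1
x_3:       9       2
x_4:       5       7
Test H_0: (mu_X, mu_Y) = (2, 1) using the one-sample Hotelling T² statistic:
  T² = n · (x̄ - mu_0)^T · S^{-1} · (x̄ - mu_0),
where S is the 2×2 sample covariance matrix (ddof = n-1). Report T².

Step 1 — sample mean vector:
  mean(X) = (8 + 6 + 9 + 5) / 4 = 28/4 = 7
  mean(Y) = (8 + 1 + 2 + 7) / 4 = 18/4 = 4.5
  x̄ = (7, 4.5),  deviation x̄ - mu_0 = (7, 4.5) - (2, 1) = (5, 3.5).

Step 2 — sample covariance matrix, S[i,j] = (1/(n-1)) · Σ_k (x_{k,i} - mean_i) · (x_{k,j} - mean_j), divisor n-1 = 3:
  S[X,X] = ((1)·(1) + (-1)·(-1) + (2)·(2) + (-2)·(-2)) / 3 = 10/3 = 3.3333
  S[X,Y] = ((1)·(3.5) + (-1)·(-3.5) + (2)·(-2.5) + (-2)·(2.5)) / 3 = -3/3 = -1
  S[Y,Y] = ((3.5)·(3.5) + (-3.5)·(-3.5) + (-2.5)·(-2.5) + (2.5)·(2.5)) / 3 = 37/3 = 12.3333
  S = [[3.3333, -1],
 [-1, 12.3333]].

Step 3 — invert S. det(S) = 3.3333·12.3333 - (-1)² = 40.1111.
  S^{-1} = (1/det) · [[d, -b], [-b, a]] = [[0.3075, 0.0249],
 [0.0249, 0.0831]].

Step 4 — quadratic form (x̄ - mu_0)^T · S^{-1} · (x̄ - mu_0):
  S^{-1} · (x̄ - mu_0) = (1.6247, 0.4155),
  (x̄ - mu_0)^T · [...] = (5)·(1.6247) + (3.5)·(0.4155) = 9.5776.

Step 5 — scale by n: T² = 4 · 9.5776 = 38.3102.

T² ≈ 38.3102


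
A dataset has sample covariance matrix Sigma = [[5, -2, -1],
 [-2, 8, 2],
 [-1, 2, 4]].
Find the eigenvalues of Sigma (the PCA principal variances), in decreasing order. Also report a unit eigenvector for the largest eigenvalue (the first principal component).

Step 1 — characteristic polynomial p(λ) = det(λI - Sigma) = λ³ - tr·λ² + c_1·λ - det, where tr = trace, c_1 = sum of the principal 2×2 minors, det = det(Sigma):
  tr = 5 + 8 + 4 = 17,
  c_1 = (5·8 - (-2)²) + (5·4 - (-1)²) + (8·4 - (2)²) = 36 + 19 + 28 = 83,
  det = 5·(8·4 - (2)²) - (-2)·((-2)·4 - (2)·(-1)) + (-1)·((-2)·(2) - 8·(-1)) = 5·(28) - (-2)·(-6) + (-1)·(4) = 124.
  So p(λ) = λ³ - 17λ² + 83λ - 124.
Step 2 — look for an integer root (rational root theorem: any rational root is an integer divisor of 124). Testing λ = 4:
  p(4) = 64 - 272 + 332 - 124 = 0  ✓
  Dividing out (λ - 4): p(λ) = (λ - 4)(λ² - 13λ + 31).
Step 3 — remaining eigenvalues from the quadratic λ² - 13λ + 31 = 0:
  Δ = 13² - 4·31 = 169 - 124 = 45,  λ = (13 ± √45)/2 = (13 ± 6.7082)/2 ≈ 9.8541 or 3.1459.
  Sorted: λ_1 = 9.8541,  λ_2 = 4,  λ_3 = 3.1459  (check: sum = 17 = tr ✓).

Step 4 — unit eigenvector for λ_1 ≈ 9.8541: v spans the null space of (Sigma - λ_1 I), whose rows are
  r_1 = (-4.8541, -2, -1),  r_2 = (-2, -1.8541, 2),  r_3 = (-1, 2, -5.8541).
  v is orthogonal to every row, so take v ∝ r_1 × r_2 = ((-2)·(2) - (-1)·(-1.8541), (-1)·(-2) - (-4.8541)·(2), (-4.8541)·(-1.8541) - (-2)·(-2)) ≈ (-5.8541, 11.7082, 5).
  Rescale (multiply by -1 so the first nonzero entry is positive): u = (5.8541, -11.7082, -5).
  ||u|| = √((5.8541)² + (-11.7082)² + (-5)²) = √(196.3525) ≈ 14.0126,  v_1 = u/||u|| ≈ (0.4178, -0.8355, -0.3568) (||v_1|| = 1).

λ_1 = 9.8541,  λ_2 = 4,  λ_3 = 3.1459;  v_1 ≈ (0.4178, -0.8355, -0.3568)


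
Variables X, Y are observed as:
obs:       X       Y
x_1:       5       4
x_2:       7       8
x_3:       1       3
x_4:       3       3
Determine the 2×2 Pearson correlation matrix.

Step 1 — column means:
  mean(X) = (5 + 7 + 1 + 3) / 4 = 16/4 = 4
  mean(Y) = (4 + 8 + 3 + 3) / 4 = 18/4 = 4.5

Step 2 — sample variances and covariances s[i,j] = (1/(n-1)) · Σ_k (x_{k,i} - mean_i) · (x_{k,j} - mean_j), with n-1 = 3:
  s[X,X] = ((1)·(1) + (3)·(3) + (-3)·(-3) + (-1)·(-1)) / 3 = 20/3 = 6.6667
  s[X,Y] = ((1)·(-0.5) + (3)·(3.5) + (-3)·(-1.5) + (-1)·(-1.5)) / 3 = 16/3 = 5.3333
  s[Y,Y] = ((-0.5)·(-0.5) + (3.5)·(3.5) + (-1.5)·(-1.5) + (-1.5)·(-1.5)) / 3 = 17/3 = 5.6667
  Sample standard deviations s_i = √(s[i,i]):
  s(X) = √(6.6667) = 2.582
  s(Y) = √(5.6667) = 2.3805

Step 3 — r_{ij} = s_{ij} / (s_i · s_j):
  r[X,X] = 1 (diagonal).
  r[X,Y] = 5.3333 / (2.582 · 2.3805) = 5.3333 / 6.1464 = 0.8677
  r[Y,Y] = 1 (diagonal).

R is symmetric with unit diagonal. Assembling:

R = [[1, 0.8677],
 [0.8677, 1]]


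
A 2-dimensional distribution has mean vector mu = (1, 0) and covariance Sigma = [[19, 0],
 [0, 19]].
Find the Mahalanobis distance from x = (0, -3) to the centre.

Step 1 — centre the observation: (x - mu) = (-1, -3).

Step 2 — invert Sigma. det(Sigma) = 19·19 - (0)² = 361.
  Sigma^{-1} = (1/det) · [[d, -b], [-b, a]] = [[0.0526, 0],
 [0, 0.0526]].

Step 3 — form the quadratic (x - mu)^T · Sigma^{-1} · (x - mu):
  Sigma^{-1} · (x - mu) = (-0.0526, -0.1579).
  (x - mu)^T · [Sigma^{-1} · (x - mu)] = (-1)·(-0.0526) + (-3)·(-0.1579) = 0.5263.

Step 4 — take square root: d = √(0.5263) ≈ 0.7255.

d(x, mu) = √(0.5263) ≈ 0.7255


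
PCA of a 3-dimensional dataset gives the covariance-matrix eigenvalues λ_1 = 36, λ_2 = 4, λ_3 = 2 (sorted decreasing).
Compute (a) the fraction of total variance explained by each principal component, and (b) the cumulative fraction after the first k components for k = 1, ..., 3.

Step 1 — total variance = trace(Sigma) = Σ λ_i = 36 + 4 + 2 = 42.

Step 2 — fraction explained by component i = λ_i / Σ λ:
  PC1: 36/42 = 0.8571
  PC2: 4/42 = 0.0952
  PC3: 2/42 = 0.0476

Step 3 — cumulative fraction after k components = (λ_1 + ... + λ_k) / Σ λ:
  k = 1: 36/42 = 0.8571
  k = 2: (36 + 4)/42 = 40/42 = 0.9524
  k = 3: (36 + 4 + 2)/42 = 42/42 = 1

Summary (fraction, with percent):

explained: PC1 0.8571 (85.71%), PC2 0.0952 (9.52%), PC3 0.0476 (4.76%);  cumulative: 0.8571, 0.9524, 1


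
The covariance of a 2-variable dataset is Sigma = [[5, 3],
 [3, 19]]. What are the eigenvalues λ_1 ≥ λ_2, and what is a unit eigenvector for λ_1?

Step 1 — characteristic polynomial of 2×2 Sigma:
  det(Sigma - λI) = λ² - trace · λ + det = 0.
  trace = 5 + 19 = 24, det = 5·19 - (3)² = 86.
Step 2 — discriminant:
  Δ = trace² - 4·det = 576 - 344 = 232.
Step 3 — eigenvalues:
  λ = (trace ± √Δ)/2 = (24 ± 15.2315)/2,
  λ_1 = 19.6158,  λ_2 = 4.3842.

Step 4 — unit eigenvector for λ_1: solve (Sigma - λ_1 I)v = 0. First row:
  (5 - 19.6158)·v_x + (3)·v_y = 0, i.e. (-14.6158)·v_x + (3)·v_y = 0,
  so v ∝ (b, λ_1 - a) = (3, 14.6158) = u.
  ||u|| = √((3)² + (14.6158)²) = √(222.6208) ≈ 14.9205,
  v_1 = u/||u|| ≈ (0.2011, 0.9796) (||v_1|| = 1).

λ_1 = 19.6158,  λ_2 = 4.3842;  v_1 ≈ (0.2011, 0.9796)


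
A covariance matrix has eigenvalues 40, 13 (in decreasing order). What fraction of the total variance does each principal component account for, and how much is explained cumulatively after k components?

Step 1 — total variance = trace(Sigma) = Σ λ_i = 40 + 13 = 53.

Step 2 — fraction explained by component i = λ_i / Σ λ:
  PC1: 40/53 = 0.7547
  PC2: 13/53 = 0.2453

Step 3 — cumulative fraction after k components = (λ_1 + ... + λ_k) / Σ λ:
  k = 1: 40/53 = 0.7547
  k = 2: (40 + 13)/53 = 53/53 = 1

Summary (fraction, with percent):

explained: PC1 0.7547 (75.47%), PC2 0.2453 (24.53%);  cumulative: 0.7547, 1


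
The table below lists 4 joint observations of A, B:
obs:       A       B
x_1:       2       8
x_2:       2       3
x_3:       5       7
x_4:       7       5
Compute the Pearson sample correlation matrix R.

Step 1 — column means:
  mean(A) = (2 + 2 + 5 + 7) / 4 = 16/4 = 4
  mean(B) = (8 + 3 + 7 + 5) / 4 = 23/4 = 5.75

Step 2 — sample variances and covariances s[i,j] = (1/(n-1)) · Σ_k (x_{k,i} - mean_i) · (x_{k,j} - mean_j), with n-1 = 3:
  s[A,A] = ((-2)·(-2) + (-2)·(-2) + (1)·(1) + (3)·(3)) / 3 = 18/3 = 6
  s[A,B] = ((-2)·(2.25) + (-2)·(-2.75) + (1)·(1.25) + (3)·(-0.75)) / 3 = 0/3 = 0
  s[B,B] = ((2.25)·(2.25) + (-2.75)·(-2.75) + (1.25)·(1.25) + (-0.75)·(-0.75)) / 3 = 14.75/3 = 4.9167
  Sample standard deviations s_i = √(s[i,i]):
  s(A) = √(6) = 2.4495
  s(B) = √(4.9167) = 2.2174

Step 3 — r_{ij} = s_{ij} / (s_i · s_j):
  r[A,A] = 1 (diagonal).
  r[A,B] = 0 / (2.4495 · 2.2174) = 0 / 5.4314 = 0
  r[B,B] = 1 (diagonal).

R is symmetric with unit diagonal. Assembling:

R = [[1, 0],
 [0, 1]]


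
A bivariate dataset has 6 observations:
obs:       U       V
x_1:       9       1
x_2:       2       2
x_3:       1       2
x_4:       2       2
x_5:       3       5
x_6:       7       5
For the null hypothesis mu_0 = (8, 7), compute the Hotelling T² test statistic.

Step 1 — sample mean vector:
  mean(U) = (9 + 2 + 1 + 2 + 3 + 7) / 6 = 24/6 = 4
  mean(V) = (1 + 2 + 2 + 2 + 5 + 5) / 6 = 17/6 = 2.8333
  x̄ = (4, 2.8333),  deviation x̄ - mu_0 = (4, 2.8333) - (8, 7) = (-4, -4.1667).

Step 2 — sample covariance matrix, S[i,j] = (1/(n-1)) · Σ_k (x_{k,i} - mean_i) · (x_{k,j} - mean_j), divisor n-1 = 5:
  S[U,U] = ((5)·(5) + (-2)·(-2) + (-3)·(-3) + (-2)·(-2) + (-1)·(-1) + (3)·(3)) / 5 = 52/5 = 10.4
  S[U,V] = ((5)·(-1.8333) + (-2)·(-0.8333) + (-3)·(-0.8333) + (-2)·(-0.8333) + (-1)·(2.1667) + (3)·(2.1667)) / 5 = 1/5 = 0.2
  S[V,V] = ((-1.8333)·(-1.8333) + (-0.8333)·(-0.8333) + (-0.8333)·(-0.8333) + (-0.8333)·(-0.8333) + (2.1667)·(2.1667) + (2.1667)·(2.1667)) / 5 = 14.8333/5 = 2.9667
  S = [[10.4, 0.2],
 [0.2, 2.9667]].

Step 3 — invert S. det(S) = 10.4·2.9667 - (0.2)² = 30.8133.
  S^{-1} = (1/det) · [[d, -b], [-b, a]] = [[0.0963, -0.0065],
 [-0.0065, 0.3375]].

Step 4 — quadratic form (x̄ - mu_0)^T · S^{-1} · (x̄ - mu_0):
  S^{-1} · (x̄ - mu_0) = (-0.3581, -1.3804),
  (x̄ - mu_0)^T · [...] = (-4)·(-0.3581) + (-4.1667)·(-1.3804) = 7.1838.

Step 5 — scale by n: T² = 6 · 7.1838 = 43.1026.

T² ≈ 43.1026


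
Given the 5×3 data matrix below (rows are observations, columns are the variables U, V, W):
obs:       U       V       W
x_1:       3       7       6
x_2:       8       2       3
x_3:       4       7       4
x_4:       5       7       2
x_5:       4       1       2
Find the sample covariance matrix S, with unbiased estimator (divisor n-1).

Step 1 — column means:
  mean(U) = (3 + 8 + 4 + 5 + 4) / 5 = 24/5 = 4.8
  mean(V) = (7 + 2 + 7 + 7 + 1) / 5 = 24/5 = 4.8
  mean(W) = (6 + 3 + 4 + 2 + 2) / 5 = 17/5 = 3.4

Step 2 — sample covariance S[i,j] = (1/(n-1)) · Σ_k (x_{k,i} - mean_i) · (x_{k,j} - mean_j), with n-1 = 4.
  S[U,U] = ((-1.8)·(-1.8) + (3.2)·(3.2) + (-0.8)·(-0.8) + (0.2)·(0.2) + (-0.8)·(-0.8)) / 4 = 14.8/4 = 3.7
  S[U,V] = ((-1.8)·(2.2) + (3.2)·(-2.8) + (-0.8)·(2.2) + (0.2)·(2.2) + (-0.8)·(-3.8)) / 4 = -11.2/4 = -2.8
  S[U,W] = ((-1.8)·(2.6) + (3.2)·(-0.4) + (-0.8)·(0.6) + (0.2)·(-1.4) + (-0.8)·(-1.4)) / 4 = -5.6/4 = -1.4
  S[V,V] = ((2.2)·(2.2) + (-2.8)·(-2.8) + (2.2)·(2.2) + (2.2)·(2.2) + (-3.8)·(-3.8)) / 4 = 36.8/4 = 9.2
  S[V,W] = ((2.2)·(2.6) + (-2.8)·(-0.4) + (2.2)·(0.6) + (2.2)·(-1.4) + (-3.8)·(-1.4)) / 4 = 10.4/4 = 2.6
  S[W,W] = ((2.6)·(2.6) + (-0.4)·(-0.4) + (0.6)·(0.6) + (-1.4)·(-1.4) + (-1.4)·(-1.4)) / 4 = 11.2/4 = 2.8

S is symmetric (S[j,i] = S[i,j]). Assembling:

S = [[3.7, -2.8, -1.4],
 [-2.8, 9.2, 2.6],
 [-1.4, 2.6, 2.8]]


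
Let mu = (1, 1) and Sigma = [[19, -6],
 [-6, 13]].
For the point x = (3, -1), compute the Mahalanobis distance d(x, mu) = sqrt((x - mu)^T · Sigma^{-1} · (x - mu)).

Step 1 — centre the observation: (x - mu) = (2, -2).

Step 2 — invert Sigma. det(Sigma) = 19·13 - (-6)² = 211.
  Sigma^{-1} = (1/det) · [[d, -b], [-b, a]] = [[0.0616, 0.0284],
 [0.0284, 0.09]].

Step 3 — form the quadratic (x - mu)^T · Sigma^{-1} · (x - mu):
  Sigma^{-1} · (x - mu) = (0.0664, -0.1232).
  (x - mu)^T · [Sigma^{-1} · (x - mu)] = (2)·(0.0664) + (-2)·(-0.1232) = 0.3791.

Step 4 — take square root: d = √(0.3791) ≈ 0.6157.

d(x, mu) = √(0.3791) ≈ 0.6157


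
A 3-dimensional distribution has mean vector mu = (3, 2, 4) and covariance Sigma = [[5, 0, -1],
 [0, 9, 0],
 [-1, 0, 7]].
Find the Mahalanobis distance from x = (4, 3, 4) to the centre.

Step 1 — centre the observation: (x - mu) = (1, 1, 0).

Step 2 — invert Sigma (cofactor / det for 3×3, or solve directly):
  Sigma^{-1} = [[0.2059, 0, 0.0294],
 [0, 0.1111, 0],
 [0.0294, 0, 0.1471]].

Step 3 — form the quadratic (x - mu)^T · Sigma^{-1} · (x - mu):
  Sigma^{-1} · (x - mu) = (0.2059, 0.1111, 0.0294).
  (x - mu)^T · [Sigma^{-1} · (x - mu)] = (1)·(0.2059) + (1)·(0.1111) + (0)·(0.0294) = 0.317.

Step 4 — take square root: d = √(0.317) ≈ 0.563.

d(x, mu) = √(0.317) ≈ 0.563


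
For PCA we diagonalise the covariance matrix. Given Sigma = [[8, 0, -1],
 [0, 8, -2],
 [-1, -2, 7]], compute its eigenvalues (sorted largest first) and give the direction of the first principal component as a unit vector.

Step 1 — characteristic polynomial p(λ) = det(λI - Sigma) = λ³ - tr·λ² + c_1·λ - det, where tr = trace, c_1 = sum of the principal 2×2 minors, det = det(Sigma):
  tr = 8 + 8 + 7 = 23,
  c_1 = (8·8 - (0)²) + (8·7 - (-1)²) + (8·7 - (-2)²) = 64 + 55 + 52 = 171,
  det = 8·(8·7 - (-2)²) - (0)·((0)·7 - (-2)·(-1)) + (-1)·((0)·(-2) - 8·(-1)) = 8·(52) - (0)·(-2) + (-1)·(8) = 408.
  So p(λ) = λ³ - 23λ² + 171λ - 408.
Step 2 — look for an integer root (rational root theorem: any rational root is an integer divisor of 408). Testing λ = 8:
  p(8) = 512 - 1472 + 1368 - 408 = 0  ✓
  Dividing out (λ - 8): p(λ) = (λ - 8)(λ² - 15λ + 51).
Step 3 — remaining eigenvalues from the quadratic λ² - 15λ + 51 = 0:
  Δ = 15² - 4·51 = 225 - 204 = 21,  λ = (15 ± √21)/2 = (15 ± 4.5826)/2 ≈ 9.7913 or 5.2087.
  Sorted: λ_1 = 9.7913,  λ_2 = 8,  λ_3 = 5.2087  (check: sum = 23 = tr ✓).

Step 4 — unit eigenvector for λ_1 ≈ 9.7913: v spans the null space of (Sigma - λ_1 I), whose rows are
  r_1 = (-1.7913, 0, -1),  r_2 = (0, -1.7913, -2),  r_3 = (-1, -2, -2.7913).
  v is orthogonal to every row, so take v ∝ r_1 × r_2 = ((0)·(-2) - (-1)·(-1.7913), (-1)·(0) - (-1.7913)·(-2), (-1.7913)·(-1.7913) - (0)·(0)) ≈ (-1.7913, -3.5826, 3.2087).
  Rescale (multiply by -1 so the first nonzero entry is positive): u = (1.7913, 3.5826, -3.2087).
  ||u|| = √((1.7913)² + (3.5826)² + (-3.2087)²) = √(26.3394) ≈ 5.1322,  v_1 = u/||u|| ≈ (0.349, 0.6981, -0.6252) (||v_1|| = 1).

λ_1 = 9.7913,  λ_2 = 8,  λ_3 = 5.2087;  v_1 ≈ (0.349, 0.6981, -0.6252)


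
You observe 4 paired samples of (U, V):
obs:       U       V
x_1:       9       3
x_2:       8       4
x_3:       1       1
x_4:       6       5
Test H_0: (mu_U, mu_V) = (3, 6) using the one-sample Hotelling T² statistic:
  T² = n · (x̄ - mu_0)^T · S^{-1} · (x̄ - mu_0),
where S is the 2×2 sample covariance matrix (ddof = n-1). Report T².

Step 1 — sample mean vector:
  mean(U) = (9 + 8 + 1 + 6) / 4 = 24/4 = 6
  mean(V) = (3 + 4 + 1 + 5) / 4 = 13/4 = 3.25
  x̄ = (6, 3.25),  deviation x̄ - mu_0 = (6, 3.25) - (3, 6) = (3, -2.75).

Step 2 — sample covariance matrix, S[i,j] = (1/(n-1)) · Σ_k (x_{k,i} - mean_i) · (x_{k,j} - mean_j), divisor n-1 = 3:
  S[U,U] = ((3)·(3) + (2)·(2) + (-5)·(-5) + (0)·(0)) / 3 = 38/3 = 12.6667
  S[U,V] = ((3)·(-0.25) + (2)·(0.75) + (-5)·(-2.25) + (0)·(1.75)) / 3 = 12/3 = 4
  S[V,V] = ((-0.25)·(-0.25) + (0.75)·(0.75) + (-2.25)·(-2.25) + (1.75)·(1.75)) / 3 = 8.75/3 = 2.9167
  S = [[12.6667, 4],
 [4, 2.9167]].

Step 3 — invert S. det(S) = 12.6667·2.9167 - (4)² = 20.9444.
  S^{-1} = (1/det) · [[d, -b], [-b, a]] = [[0.1393, -0.191],
 [-0.191, 0.6048]].

Step 4 — quadratic form (x̄ - mu_0)^T · S^{-1} · (x̄ - mu_0):
  S^{-1} · (x̄ - mu_0) = (0.943, -2.2361),
  (x̄ - mu_0)^T · [...] = (3)·(0.943) + (-2.75)·(-2.2361) = 8.9781.

Step 5 — scale by n: T² = 4 · 8.9781 = 35.9125.

T² ≈ 35.9125


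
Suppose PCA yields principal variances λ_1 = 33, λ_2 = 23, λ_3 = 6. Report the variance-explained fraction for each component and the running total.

Step 1 — total variance = trace(Sigma) = Σ λ_i = 33 + 23 + 6 = 62.

Step 2 — fraction explained by component i = λ_i / Σ λ:
  PC1: 33/62 = 0.5323
  PC2: 23/62 = 0.371
  PC3: 6/62 = 0.0968

Step 3 — cumulative fraction after k components = (λ_1 + ... + λ_k) / Σ λ:
  k = 1: 33/62 = 0.5323
  k = 2: (33 + 23)/62 = 56/62 = 0.9032
  k = 3: (33 + 23 + 6)/62 = 62/62 = 1

Summary (fraction, with percent):

explained: PC1 0.5323 (53.23%), PC2 0.371 (37.1%), PC3 0.0968 (9.68%);  cumulative: 0.5323, 0.9032, 1


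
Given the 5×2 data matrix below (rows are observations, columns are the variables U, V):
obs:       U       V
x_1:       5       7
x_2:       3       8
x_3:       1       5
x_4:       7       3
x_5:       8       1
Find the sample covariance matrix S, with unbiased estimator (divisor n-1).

Step 1 — column means:
  mean(U) = (5 + 3 + 1 + 7 + 8) / 5 = 24/5 = 4.8
  mean(V) = (7 + 8 + 5 + 3 + 1) / 5 = 24/5 = 4.8

Step 2 — sample covariance S[i,j] = (1/(n-1)) · Σ_k (x_{k,i} - mean_i) · (x_{k,j} - mean_j), with n-1 = 4.
  S[U,U] = ((0.2)·(0.2) + (-1.8)·(-1.8) + (-3.8)·(-3.8) + (2.2)·(2.2) + (3.2)·(3.2)) / 4 = 32.8/4 = 8.2
  S[U,V] = ((0.2)·(2.2) + (-1.8)·(3.2) + (-3.8)·(0.2) + (2.2)·(-1.8) + (3.2)·(-3.8)) / 4 = -22.2/4 = -5.55
  S[V,V] = ((2.2)·(2.2) + (3.2)·(3.2) + (0.2)·(0.2) + (-1.8)·(-1.8) + (-3.8)·(-3.8)) / 4 = 32.8/4 = 8.2

S is symmetric (S[j,i] = S[i,j]). Assembling:

S = [[8.2, -5.55],
 [-5.55, 8.2]]


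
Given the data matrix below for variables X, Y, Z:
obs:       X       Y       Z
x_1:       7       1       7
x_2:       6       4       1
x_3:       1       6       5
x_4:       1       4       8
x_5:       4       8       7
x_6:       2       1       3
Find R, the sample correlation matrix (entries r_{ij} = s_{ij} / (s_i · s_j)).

Step 1 — column means:
  mean(X) = (7 + 6 + 1 + 1 + 4 + 2) / 6 = 21/6 = 3.5
  mean(Y) = (1 + 4 + 6 + 4 + 8 + 1) / 6 = 24/6 = 4
  mean(Z) = (7 + 1 + 5 + 8 + 7 + 3) / 6 = 31/6 = 5.1667

Step 2 — sample variances and covariances s[i,j] = (1/(n-1)) · Σ_k (x_{k,i} - mean_i) · (x_{k,j} - mean_j), with n-1 = 5:
  s[X,X] = ((3.5)·(3.5) + (2.5)·(2.5) + (-2.5)·(-2.5) + (-2.5)·(-2.5) + (0.5)·(0.5) + (-1.5)·(-1.5)) / 5 = 33.5/5 = 6.7
  s[X,Y] = ((3.5)·(-3) + (2.5)·(0) + (-2.5)·(2) + (-2.5)·(0) + (0.5)·(4) + (-1.5)·(-3)) / 5 = -9/5 = -1.8
  s[X,Z] = ((3.5)·(1.8333) + (2.5)·(-4.1667) + (-2.5)·(-0.1667) + (-2.5)·(2.8333) + (0.5)·(1.8333) + (-1.5)·(-2.1667)) / 5 = -6.5/5 = -1.3
  s[Y,Y] = ((-3)·(-3) + (0)·(0) + (2)·(2) + (0)·(0) + (4)·(4) + (-3)·(-3)) / 5 = 38/5 = 7.6
  s[Y,Z] = ((-3)·(1.8333) + (0)·(-4.1667) + (2)·(-0.1667) + (0)·(2.8333) + (4)·(1.8333) + (-3)·(-2.1667)) / 5 = 8/5 = 1.6
  s[Z,Z] = ((1.8333)·(1.8333) + (-4.1667)·(-4.1667) + (-0.1667)·(-0.1667) + (2.8333)·(2.8333) + (1.8333)·(1.8333) + (-2.1667)·(-2.1667)) / 5 = 36.8333/5 = 7.3667
  Sample standard deviations s_i = √(s[i,i]):
  s(X) = √(6.7) = 2.5884
  s(Y) = √(7.6) = 2.7568
  s(Z) = √(7.3667) = 2.7142

Step 3 — r_{ij} = s_{ij} / (s_i · s_j):
  r[X,X] = 1 (diagonal).
  r[X,Y] = -1.8 / (2.5884 · 2.7568) = -1.8 / 7.1358 = -0.2522
  r[X,Z] = -1.3 / (2.5884 · 2.7142) = -1.3 / 7.0254 = -0.185
  r[Y,Y] = 1 (diagonal).
  r[Y,Z] = 1.6 / (2.7568 · 2.7142) = 1.6 / 7.4824 = 0.2138
  r[Z,Z] = 1 (diagonal).

R is symmetric with unit diagonal. Assembling:

R = [[1, -0.2522, -0.185],
 [-0.2522, 1, 0.2138],
 [-0.185, 0.2138, 1]]
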